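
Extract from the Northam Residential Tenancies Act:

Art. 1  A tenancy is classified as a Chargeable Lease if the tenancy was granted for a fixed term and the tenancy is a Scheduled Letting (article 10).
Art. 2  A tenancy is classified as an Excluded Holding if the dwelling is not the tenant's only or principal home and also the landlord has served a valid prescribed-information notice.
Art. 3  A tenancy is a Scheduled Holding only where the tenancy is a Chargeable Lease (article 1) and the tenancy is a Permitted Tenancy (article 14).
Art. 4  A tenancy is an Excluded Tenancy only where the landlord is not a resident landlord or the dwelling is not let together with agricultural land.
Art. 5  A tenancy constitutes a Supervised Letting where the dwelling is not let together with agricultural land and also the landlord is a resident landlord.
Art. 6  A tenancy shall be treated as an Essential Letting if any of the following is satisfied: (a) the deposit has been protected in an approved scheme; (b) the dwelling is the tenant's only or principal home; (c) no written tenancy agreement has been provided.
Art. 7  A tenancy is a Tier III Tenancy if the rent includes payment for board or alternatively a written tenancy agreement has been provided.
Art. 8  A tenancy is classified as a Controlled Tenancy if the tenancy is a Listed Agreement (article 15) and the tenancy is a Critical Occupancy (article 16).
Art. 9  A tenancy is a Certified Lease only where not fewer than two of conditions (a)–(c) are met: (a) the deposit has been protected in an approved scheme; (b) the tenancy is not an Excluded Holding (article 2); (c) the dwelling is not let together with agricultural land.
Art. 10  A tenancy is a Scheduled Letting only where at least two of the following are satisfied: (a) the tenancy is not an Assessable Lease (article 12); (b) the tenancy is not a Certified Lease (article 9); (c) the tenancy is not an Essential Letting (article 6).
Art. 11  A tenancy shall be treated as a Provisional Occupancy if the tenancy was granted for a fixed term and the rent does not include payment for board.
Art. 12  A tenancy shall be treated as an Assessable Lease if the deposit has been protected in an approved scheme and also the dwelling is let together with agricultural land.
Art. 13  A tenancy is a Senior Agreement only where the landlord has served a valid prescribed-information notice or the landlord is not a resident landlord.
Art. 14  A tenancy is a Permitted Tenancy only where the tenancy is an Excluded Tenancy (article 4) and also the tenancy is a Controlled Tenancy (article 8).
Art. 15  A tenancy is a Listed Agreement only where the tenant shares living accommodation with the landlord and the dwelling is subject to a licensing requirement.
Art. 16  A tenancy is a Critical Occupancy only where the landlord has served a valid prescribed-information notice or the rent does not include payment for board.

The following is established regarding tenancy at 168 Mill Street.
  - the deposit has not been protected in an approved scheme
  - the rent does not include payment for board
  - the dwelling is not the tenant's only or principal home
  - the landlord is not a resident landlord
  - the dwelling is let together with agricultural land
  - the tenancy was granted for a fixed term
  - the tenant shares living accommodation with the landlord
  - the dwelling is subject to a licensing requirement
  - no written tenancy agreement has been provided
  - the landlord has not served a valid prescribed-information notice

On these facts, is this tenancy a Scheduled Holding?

article 12 — Assessable Lease: [the deposit has been protected in an approved scheme? no] AND [the dwelling is let together with agricultural land? yes] → not satisfied.
article 2 — Excluded Holding: [the dwelling is not the tenant's only or principal home? yes] AND [the landlord has served a valid prescribed-information notice? no] → not satisfied.
article 9 — Certified Lease: the deposit has been protected in an approved scheme? no; not an Excluded Holding (article 2)? yes; the dwelling is not let together with agricultural land? no — 1 of 3 hold (need ≥2) → not satisfied.
article 6 — Essential Letting: [the deposit has been protected in an approved scheme? no] OR [the dwelling is the tenant's only or principal home? no] OR [no written tenancy agreement has been provided? yes] → satisfied.
article 10 — Scheduled Letting: not an Assessable Lease (article 12)? yes; not a Certified Lease (article 9)? yes; not an Essential Letting (article 6)? no — 2 of 3 hold (need ≥2) → satisfied.
article 1 — Chargeable Lease: [the tenancy was granted for a fixed term? yes] AND [Scheduled Letting (article 10)? yes] → satisfied.
article 4 — Excluded Tenancy: [the landlord is not a resident landlord? yes] OR [the dwelling is not let together with agricultural land? no] → satisfied.
article 15 — Listed Agreement: [the tenant shares living accommodation with the landlord? yes] AND [the dwelling is subject to a licensing requirement? yes] → satisfied.
article 16 — Critical Occupancy: [the landlord has served a valid prescribed-information notice? no] OR [the rent does not include payment for board? yes] → satisfied.
article 8 — Controlled Tenancy: [Listed Agreement (article 15)? yes] AND [Critical Occupancy (article 16)? yes] → satisfied.
article 14 — Permitted Tenancy: [Excluded Tenancy (article 4)? yes] AND [Controlled Tenancy (article 8)? yes] → satisfied.
article 3 — Scheduled Holding: [Chargeable Lease (article 1)? yes] AND [Permitted Tenancy (article 14)? yes] → satisfied.

Yes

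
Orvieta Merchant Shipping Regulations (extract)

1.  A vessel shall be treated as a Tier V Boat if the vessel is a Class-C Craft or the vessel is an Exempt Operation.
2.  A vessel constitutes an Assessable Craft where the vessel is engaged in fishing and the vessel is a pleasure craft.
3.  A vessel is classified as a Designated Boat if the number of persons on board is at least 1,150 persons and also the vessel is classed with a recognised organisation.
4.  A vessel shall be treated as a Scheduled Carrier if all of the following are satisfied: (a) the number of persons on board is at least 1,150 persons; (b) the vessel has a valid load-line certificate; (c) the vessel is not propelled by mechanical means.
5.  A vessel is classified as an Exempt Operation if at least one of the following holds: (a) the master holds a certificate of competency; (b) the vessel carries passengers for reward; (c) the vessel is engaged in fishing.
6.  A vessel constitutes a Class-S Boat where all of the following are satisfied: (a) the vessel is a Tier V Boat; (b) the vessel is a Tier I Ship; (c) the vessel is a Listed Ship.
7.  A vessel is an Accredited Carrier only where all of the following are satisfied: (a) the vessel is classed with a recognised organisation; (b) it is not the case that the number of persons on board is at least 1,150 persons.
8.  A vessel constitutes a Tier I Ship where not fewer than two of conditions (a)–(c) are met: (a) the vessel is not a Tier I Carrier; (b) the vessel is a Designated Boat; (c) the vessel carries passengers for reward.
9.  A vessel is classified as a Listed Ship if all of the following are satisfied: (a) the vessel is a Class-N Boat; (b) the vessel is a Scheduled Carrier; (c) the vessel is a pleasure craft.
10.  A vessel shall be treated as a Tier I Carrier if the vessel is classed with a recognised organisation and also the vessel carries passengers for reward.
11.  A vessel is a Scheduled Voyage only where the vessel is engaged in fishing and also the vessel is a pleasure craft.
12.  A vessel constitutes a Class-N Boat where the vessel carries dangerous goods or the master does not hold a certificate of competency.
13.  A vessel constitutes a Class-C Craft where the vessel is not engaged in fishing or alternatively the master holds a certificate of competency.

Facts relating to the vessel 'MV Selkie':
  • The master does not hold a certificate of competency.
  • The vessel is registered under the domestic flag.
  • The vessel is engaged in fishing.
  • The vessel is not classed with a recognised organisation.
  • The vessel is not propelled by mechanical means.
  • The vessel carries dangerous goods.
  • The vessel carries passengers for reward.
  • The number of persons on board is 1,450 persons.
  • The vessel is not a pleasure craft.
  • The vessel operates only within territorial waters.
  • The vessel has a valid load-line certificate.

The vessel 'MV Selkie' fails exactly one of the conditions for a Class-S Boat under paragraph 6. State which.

Under paragraph 13: the vessel is not engaged in fishing? no; or the master holds a certificate of competency? no. So the vessel is not a Class-C Craft.
Under paragraph 5: the master holds a certificate of competency? no; or the vessel carries passengers for reward? yes; or the vessel is engaged in fishing? yes. So the vessel is an Exempt Operation.
Under paragraph 1: Class-C Craft (paragraph 13)? no; or Exempt Operation (paragraph 5)? yes. So the vessel is a Tier V Boat.
Under paragraph 10: the vessel is classed with a recognised organisation? no; and the vessel carries passengers for reward? yes. So the vessel is not a Tier I Carrier.
Under paragraph 3: number of persons on board: 1,450 persons ≥ 1,150 persons? yes; and the vessel is classed with a recognised organisation? no. So the vessel is not a Designated Boat.
Under paragraph 8: not a Tier I Carrier (paragraph 10)? yes; Designated Boat (paragraph 3)? no; the vessel carries passengers for reward? yes — 2 of 3 hold (need ≥2) → satisfied.
Under paragraph 12: the vessel carries dangerous goods? yes; or the master does not hold a certificate of competency? yes. So the vessel is a Class-N Boat.
Under paragraph 4: number of persons on board: 1,450 persons ≥ 1,150 persons? yes; and the vessel has a valid load-line certificate? yes; and the vessel is not propelled by mechanical means? yes. So the vessel is a Scheduled Carrier.
Under paragraph 9: Class-N Boat (paragraph 12)? yes; and Scheduled Carrier (paragraph 4)? yes; and the vessel is a pleasure craft? no. So the vessel is not a Listed Ship.
Under paragraph 6: Tier V Boat (paragraph 1)? yes; and Tier I Ship (paragraph 8)? yes; and Listed Ship (paragraph 9)? no. So the vessel is not a Class-S Boat.

Listed Ship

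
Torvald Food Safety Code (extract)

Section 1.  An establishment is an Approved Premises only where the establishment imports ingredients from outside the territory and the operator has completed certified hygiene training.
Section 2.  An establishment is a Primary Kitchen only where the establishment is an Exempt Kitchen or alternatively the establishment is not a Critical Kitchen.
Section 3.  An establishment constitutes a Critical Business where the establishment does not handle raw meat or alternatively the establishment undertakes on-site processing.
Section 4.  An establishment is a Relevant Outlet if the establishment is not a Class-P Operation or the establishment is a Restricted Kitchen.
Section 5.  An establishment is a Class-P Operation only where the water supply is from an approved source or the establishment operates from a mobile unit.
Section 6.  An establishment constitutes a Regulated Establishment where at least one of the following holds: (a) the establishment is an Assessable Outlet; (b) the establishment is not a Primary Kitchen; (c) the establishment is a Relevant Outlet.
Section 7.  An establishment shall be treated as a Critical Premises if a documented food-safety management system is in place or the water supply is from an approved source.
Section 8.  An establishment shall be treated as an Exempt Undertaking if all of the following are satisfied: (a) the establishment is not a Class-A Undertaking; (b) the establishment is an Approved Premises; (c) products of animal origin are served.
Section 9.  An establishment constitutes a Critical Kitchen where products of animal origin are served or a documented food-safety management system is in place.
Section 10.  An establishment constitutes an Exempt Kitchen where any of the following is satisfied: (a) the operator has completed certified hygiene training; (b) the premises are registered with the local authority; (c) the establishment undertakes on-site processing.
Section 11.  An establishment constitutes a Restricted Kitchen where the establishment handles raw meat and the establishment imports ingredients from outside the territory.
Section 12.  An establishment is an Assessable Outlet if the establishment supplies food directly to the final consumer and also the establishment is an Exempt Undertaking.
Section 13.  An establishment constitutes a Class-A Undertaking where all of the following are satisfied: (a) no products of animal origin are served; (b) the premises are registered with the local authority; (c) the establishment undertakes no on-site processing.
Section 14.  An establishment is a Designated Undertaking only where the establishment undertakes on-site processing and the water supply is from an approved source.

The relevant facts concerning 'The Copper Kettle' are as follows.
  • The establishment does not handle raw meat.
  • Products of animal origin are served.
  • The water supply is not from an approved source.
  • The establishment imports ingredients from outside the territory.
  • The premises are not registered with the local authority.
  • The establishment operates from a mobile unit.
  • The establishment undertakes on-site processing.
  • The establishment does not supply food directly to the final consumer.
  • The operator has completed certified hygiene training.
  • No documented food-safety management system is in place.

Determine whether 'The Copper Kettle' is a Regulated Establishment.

No

section 13 — Class-A Undertaking: [no products of animal origin are served? no] AND [the premises are registered with the local authority? no] AND [the establishment undertakes no on-site processing? no] → not satisfied.
section 1 — Approved Premises: [the establishment imports ingredients from outside the territory? yes] AND [the operator has completed certified hygiene training? yes] → satisfied.
section 8 — Exempt Undertaking: [not a Class-A Undertaking (section 13)? yes] AND [Approved Premises (section 1)? yes] AND [products of animal origin are served? yes] → satisfied.
section 12 — Assessable Outlet: [the establishment supplies food directly to the final consumer? no] AND [Exempt Undertaking (section 8)? yes] → not satisfied.
section 10 — Exempt Kitchen: [the operator has completed certified hygiene training? yes] OR [the premises are registered with the local authority? no] OR [the establishment undertakes on-site processing? yes] → satisfied.
section 9 — Critical Kitchen: [products of animal origin are served? yes] OR [a documented food-safety management system is in place? no] → satisfied.
section 2 — Primary Kitchen: [Exempt Kitchen (section 10)? yes] OR [not a Critical Kitchen (section 9)? no] → satisfied.
section 5 — Class-P Operation: [the water supply is from an approved source? no] OR [the establishment operates from a mobile unit? yes] → satisfied.
section 11 — Restricted Kitchen: [the establishment handles raw meat? no] AND [the establishment imports ingredients from outside the territory? yes] → not satisfied.
section 4 — Relevant Outlet: [not a Class-P Operation (section 5)? no] OR [Restricted Kitchen (section 11)? no] → not satisfied.
section 6 — Regulated Establishment: [Assessable Outlet (section 12)? no] OR [not a Primary Kitchen (section 2)? no] OR [Relevant Outlet (section 4)? no] → not satisfied.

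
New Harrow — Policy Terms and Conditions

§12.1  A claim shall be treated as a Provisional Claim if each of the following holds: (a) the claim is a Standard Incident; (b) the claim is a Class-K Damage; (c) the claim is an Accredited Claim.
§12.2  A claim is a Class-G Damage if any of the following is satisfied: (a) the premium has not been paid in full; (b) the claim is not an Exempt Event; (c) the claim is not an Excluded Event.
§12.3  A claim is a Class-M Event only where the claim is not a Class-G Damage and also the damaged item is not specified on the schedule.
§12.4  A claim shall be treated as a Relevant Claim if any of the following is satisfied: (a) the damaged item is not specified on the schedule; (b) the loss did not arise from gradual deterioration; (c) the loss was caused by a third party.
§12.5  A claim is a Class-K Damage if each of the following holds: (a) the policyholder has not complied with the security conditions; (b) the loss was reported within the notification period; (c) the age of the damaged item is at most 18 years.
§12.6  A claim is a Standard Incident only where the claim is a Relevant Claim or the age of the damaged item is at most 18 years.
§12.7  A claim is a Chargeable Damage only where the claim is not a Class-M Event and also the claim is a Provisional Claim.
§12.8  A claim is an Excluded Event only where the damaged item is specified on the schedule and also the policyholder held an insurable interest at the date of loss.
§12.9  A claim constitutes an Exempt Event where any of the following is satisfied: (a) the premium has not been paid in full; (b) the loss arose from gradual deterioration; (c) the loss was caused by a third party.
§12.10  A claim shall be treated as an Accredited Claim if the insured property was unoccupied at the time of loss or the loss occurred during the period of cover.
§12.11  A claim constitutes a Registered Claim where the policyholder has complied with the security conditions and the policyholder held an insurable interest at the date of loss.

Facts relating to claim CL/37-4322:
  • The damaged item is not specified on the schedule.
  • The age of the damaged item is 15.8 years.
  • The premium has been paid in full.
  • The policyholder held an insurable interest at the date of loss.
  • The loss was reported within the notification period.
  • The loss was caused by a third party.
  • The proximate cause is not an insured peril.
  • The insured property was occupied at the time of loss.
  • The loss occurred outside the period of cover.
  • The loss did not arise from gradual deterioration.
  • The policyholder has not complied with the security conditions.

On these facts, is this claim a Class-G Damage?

Yes

Under §12.9: the premium has not been paid in full? no; or the loss arose from gradual deterioration? no; or the loss was caused by a third party? yes. So the claim is an Exempt Event.
Under §12.8: the damaged item is specified on the schedule? no; and the policyholder held an insurable interest at the date of loss? yes. So the claim is not an Excluded Event.
Under §12.2: the premium has not been paid in full? no; or not an Exempt Event (§12.9)? no; or not an Excluded Event (§12.8)? yes. So the claim is a Class-G Damage.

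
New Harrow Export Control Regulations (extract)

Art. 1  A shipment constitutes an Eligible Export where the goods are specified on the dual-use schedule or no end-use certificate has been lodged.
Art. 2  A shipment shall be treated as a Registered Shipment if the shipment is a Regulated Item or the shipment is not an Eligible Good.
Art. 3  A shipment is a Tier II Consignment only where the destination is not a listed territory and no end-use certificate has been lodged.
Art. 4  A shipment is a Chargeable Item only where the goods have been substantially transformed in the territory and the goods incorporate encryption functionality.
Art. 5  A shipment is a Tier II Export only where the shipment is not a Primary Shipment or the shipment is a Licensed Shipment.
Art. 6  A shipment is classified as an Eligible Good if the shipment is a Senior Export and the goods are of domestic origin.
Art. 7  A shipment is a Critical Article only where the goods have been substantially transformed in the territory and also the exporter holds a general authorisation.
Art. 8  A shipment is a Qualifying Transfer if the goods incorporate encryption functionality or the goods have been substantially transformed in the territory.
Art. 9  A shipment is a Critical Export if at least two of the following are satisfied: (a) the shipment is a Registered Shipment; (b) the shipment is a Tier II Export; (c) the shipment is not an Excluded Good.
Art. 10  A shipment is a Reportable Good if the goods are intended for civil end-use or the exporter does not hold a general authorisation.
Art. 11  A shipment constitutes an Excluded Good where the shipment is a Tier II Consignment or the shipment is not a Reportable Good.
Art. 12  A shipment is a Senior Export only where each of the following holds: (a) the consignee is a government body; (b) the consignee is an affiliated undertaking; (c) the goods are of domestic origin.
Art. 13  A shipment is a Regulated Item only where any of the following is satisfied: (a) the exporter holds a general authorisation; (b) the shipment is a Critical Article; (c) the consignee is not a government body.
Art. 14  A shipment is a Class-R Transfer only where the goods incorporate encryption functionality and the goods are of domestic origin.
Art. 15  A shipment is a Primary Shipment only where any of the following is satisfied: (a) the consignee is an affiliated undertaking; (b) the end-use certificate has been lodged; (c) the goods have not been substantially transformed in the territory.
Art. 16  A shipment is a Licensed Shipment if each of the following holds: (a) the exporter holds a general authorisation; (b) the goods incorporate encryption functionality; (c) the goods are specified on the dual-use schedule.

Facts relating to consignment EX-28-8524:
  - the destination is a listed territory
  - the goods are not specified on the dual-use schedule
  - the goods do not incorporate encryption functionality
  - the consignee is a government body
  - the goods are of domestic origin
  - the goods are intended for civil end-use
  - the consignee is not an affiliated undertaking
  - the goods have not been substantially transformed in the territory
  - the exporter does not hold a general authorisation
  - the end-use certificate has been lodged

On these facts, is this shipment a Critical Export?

Under article 7: the goods have been substantially transformed in the territory? no; and the exporter holds a general authorisation? no. So the shipment is not a Critical Article.
Under article 13: the exporter holds a general authorisation? no; or Critical Article (article 7)? no; or the consignee is not a government body? no. So the shipment is not a Regulated Item.
Under article 12: the consignee is a government body? yes; and the consignee is an affiliated undertaking? no; and the goods are of domestic origin? yes. So the shipment is not a Senior Export.
Under article 6: Senior Export (article 12)? no; and the goods are of domestic origin? yes. So the shipment is not an Eligible Good.
Under article 2: Regulated Item (article 13)? no; or not an Eligible Good (article 6)? yes. So the shipment is a Registered Shipment.
Under article 15: the consignee is an affiliated undertaking? no; or the end-use certificate has been lodged? yes; or the goods have not been substantially transformed in the territory? yes. So the shipment is a Primary Shipment.
Under article 16: the exporter holds a general authorisation? no; and the goods incorporate encryption functionality? no; and the goods are specified on the dual-use schedule? no. So the shipment is not a Licensed Shipment.
Under article 5: not a Primary Shipment (article 15)? no; or Licensed Shipment (article 16)? no. So the shipment is not a Tier II Export.
Under article 3: the destination is not a listed territory? no; and no end-use certificate has been lodged? no. So the shipment is not a Tier II Consignment.
Under article 10: the goods are intended for civil end-use? yes; or the exporter does not hold a general authorisation? yes. So the shipment is a Reportable Good.
Under article 11: Tier II Consignment (article 3)? no; or not a Reportable Good (article 10)? no. So the shipment is not an Excluded Good.
Under article 9: Registered Shipment (article 2)? yes; Tier II Export (article 5)? no; not an Excluded Good (article 11)? yes — 2 of 3 hold (need ≥2) → satisfied.

Yes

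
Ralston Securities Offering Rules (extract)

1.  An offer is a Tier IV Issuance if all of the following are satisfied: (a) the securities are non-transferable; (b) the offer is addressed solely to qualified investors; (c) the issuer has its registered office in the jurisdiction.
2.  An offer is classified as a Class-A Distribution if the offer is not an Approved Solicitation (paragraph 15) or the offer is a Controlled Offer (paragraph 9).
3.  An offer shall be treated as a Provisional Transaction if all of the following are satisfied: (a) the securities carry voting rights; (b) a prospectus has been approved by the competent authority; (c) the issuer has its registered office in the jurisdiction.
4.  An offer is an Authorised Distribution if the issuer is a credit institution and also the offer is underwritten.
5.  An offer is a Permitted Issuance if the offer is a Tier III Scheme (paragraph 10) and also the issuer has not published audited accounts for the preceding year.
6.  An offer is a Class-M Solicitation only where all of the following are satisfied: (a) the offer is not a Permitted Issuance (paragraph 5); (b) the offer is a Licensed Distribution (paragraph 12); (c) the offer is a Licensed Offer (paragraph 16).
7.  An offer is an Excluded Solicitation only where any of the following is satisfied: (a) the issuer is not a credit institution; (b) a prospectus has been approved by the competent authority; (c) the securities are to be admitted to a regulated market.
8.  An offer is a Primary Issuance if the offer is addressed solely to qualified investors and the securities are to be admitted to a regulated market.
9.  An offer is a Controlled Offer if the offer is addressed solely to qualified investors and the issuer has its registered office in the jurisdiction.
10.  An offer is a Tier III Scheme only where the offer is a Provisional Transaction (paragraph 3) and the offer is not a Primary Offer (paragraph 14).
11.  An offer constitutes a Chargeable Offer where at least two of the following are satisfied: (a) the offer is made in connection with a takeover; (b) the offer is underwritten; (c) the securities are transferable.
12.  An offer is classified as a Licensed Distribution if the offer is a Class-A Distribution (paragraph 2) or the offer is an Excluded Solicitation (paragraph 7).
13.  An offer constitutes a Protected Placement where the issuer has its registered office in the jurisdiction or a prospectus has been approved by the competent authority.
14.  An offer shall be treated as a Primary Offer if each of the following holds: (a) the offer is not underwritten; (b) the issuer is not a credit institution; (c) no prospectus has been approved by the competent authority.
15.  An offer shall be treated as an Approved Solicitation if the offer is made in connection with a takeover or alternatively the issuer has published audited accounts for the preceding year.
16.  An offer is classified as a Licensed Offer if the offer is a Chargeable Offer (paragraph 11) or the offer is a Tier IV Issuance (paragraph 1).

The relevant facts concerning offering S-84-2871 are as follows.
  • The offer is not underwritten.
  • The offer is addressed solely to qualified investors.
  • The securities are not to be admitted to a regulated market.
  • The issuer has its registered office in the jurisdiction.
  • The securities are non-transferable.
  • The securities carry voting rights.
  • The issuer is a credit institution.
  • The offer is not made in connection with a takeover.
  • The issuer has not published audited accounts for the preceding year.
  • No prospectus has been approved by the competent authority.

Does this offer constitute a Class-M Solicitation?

Yes

paragraph 3 — Provisional Transaction: [the securities carry voting rights? yes] AND [a prospectus has been approved by the competent authority? no] AND [the issuer has its registered office in the jurisdiction? yes] → not satisfied.
paragraph 14 — Primary Offer: [the offer is not underwritten? yes] AND [the issuer is not a credit institution? no] AND [no prospectus has been approved by the competent authority? yes] → not satisfied.
paragraph 10 — Tier III Scheme: [Provisional Transaction (paragraph 3)? no] AND [not a Primary Offer (paragraph 14)? yes] → not satisfied.
paragraph 5 — Permitted Issuance: [Tier III Scheme (paragraph 10)? no] AND [the issuer has not published audited accounts for the preceding year? yes] → not satisfied.
paragraph 15 — Approved Solicitation: [the offer is made in connection with a takeover? no] OR [the issuer has published audited accounts for the preceding year? no] → not satisfied.
paragraph 9 — Controlled Offer: [the offer is addressed solely to qualified investors? yes] AND [the issuer has its registered office in the jurisdiction? yes] → satisfied.
paragraph 2 — Class-A Distribution: [not an Approved Solicitation (paragraph 15)? yes] OR [Controlled Offer (paragraph 9)? yes] → satisfied.
paragraph 7 — Excluded Solicitation: [the issuer is not a credit institution? no] OR [a prospectus has been approved by the competent authority? no] OR [the securities are to be admitted to a regulated market? no] → not satisfied.
paragraph 12 — Licensed Distribution: [Class-A Distribution (paragraph 2)? yes] OR [Excluded Solicitation (paragraph 7)? no] → satisfied.
paragraph 11 — Chargeable Offer: the offer is made in connection with a takeover? no; the offer is underwritten? no; the securities are transferable? no — 0 of 3 hold (need ≥2) → not satisfied.
paragraph 1 — Tier IV Issuance: [the securities are non-transferable? yes] AND [the offer is addressed solely to qualified investors? yes] AND [the issuer has its registered office in the jurisdiction? yes] → satisfied.
paragraph 16 — Licensed Offer: [Chargeable Offer (paragraph 11)? no] OR [Tier IV Issuance (paragraph 1)? yes] → satisfied.
paragraph 6 — Class-M Solicitation: [not a Permitted Issuance (paragraph 5)? yes] AND [Licensed Distribution (paragraph 12)? yes] AND [Licensed Offer (paragraph 16)? yes] → satisfied.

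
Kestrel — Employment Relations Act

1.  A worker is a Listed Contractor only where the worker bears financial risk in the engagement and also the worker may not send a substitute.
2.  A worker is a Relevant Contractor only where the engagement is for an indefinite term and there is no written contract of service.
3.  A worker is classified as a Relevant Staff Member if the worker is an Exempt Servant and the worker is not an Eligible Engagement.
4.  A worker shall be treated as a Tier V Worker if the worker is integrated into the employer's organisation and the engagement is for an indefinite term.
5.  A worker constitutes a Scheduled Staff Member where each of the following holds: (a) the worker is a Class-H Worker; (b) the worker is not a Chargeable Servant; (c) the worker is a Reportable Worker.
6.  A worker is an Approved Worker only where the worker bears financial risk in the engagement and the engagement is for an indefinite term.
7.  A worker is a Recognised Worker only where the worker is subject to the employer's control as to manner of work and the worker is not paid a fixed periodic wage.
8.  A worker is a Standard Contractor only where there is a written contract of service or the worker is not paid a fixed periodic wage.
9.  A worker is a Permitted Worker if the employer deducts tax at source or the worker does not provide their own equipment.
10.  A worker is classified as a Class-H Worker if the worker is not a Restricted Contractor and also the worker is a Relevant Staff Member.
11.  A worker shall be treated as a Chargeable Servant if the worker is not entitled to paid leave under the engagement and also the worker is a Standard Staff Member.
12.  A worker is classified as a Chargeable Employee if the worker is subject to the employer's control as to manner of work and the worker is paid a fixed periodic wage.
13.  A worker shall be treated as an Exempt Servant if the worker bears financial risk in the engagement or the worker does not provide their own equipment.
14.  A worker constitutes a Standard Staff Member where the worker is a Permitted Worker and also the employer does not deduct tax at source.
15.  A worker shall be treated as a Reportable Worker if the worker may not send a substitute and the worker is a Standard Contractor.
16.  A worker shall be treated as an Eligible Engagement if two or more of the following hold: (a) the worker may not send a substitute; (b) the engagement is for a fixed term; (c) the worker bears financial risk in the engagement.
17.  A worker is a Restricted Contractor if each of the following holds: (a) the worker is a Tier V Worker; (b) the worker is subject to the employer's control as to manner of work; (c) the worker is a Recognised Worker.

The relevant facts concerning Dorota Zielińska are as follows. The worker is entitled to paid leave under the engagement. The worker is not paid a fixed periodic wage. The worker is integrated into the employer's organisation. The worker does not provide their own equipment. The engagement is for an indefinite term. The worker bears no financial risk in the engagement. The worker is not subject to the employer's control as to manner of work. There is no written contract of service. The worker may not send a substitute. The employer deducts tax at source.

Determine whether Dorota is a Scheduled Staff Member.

paragraph 4 — Tier V Worker: [the worker is integrated into the employer's organisation? yes] AND [the engagement is for an indefinite term? yes] → satisfied.
paragraph 7 — Recognised Worker: [the worker is subject to the employer's control as to manner of work? no] AND [the worker is not paid a fixed periodic wage? yes] → not satisfied.
paragraph 17 — Restricted Contractor: [Tier V Worker (paragraph 4)? yes] AND [the worker is subject to the employer's control as to manner of work? no] AND [Recognised Worker (paragraph 7)? no] → not satisfied.
paragraph 13 — Exempt Servant: [the worker bears financial risk in the engagement? no] OR [the worker does not provide their own equipment? yes] → satisfied.
paragraph 16 — Eligible Engagement: the worker may not send a substitute? yes; the engagement is for a fixed term? no; the worker bears financial risk in the engagement? no — 1 of 3 hold (need ≥2) → not satisfied.
paragraph 3 — Relevant Staff Member: [Exempt Servant (paragraph 13)? yes] AND [not an Eligible Engagement (paragraph 16)? yes] → satisfied.
paragraph 10 — Class-H Worker: [not a Restricted Contractor (paragraph 17)? yes] AND [Relevant Staff Member (paragraph 3)? yes] → satisfied.
paragraph 9 — Permitted Worker: [the employer deducts tax at source? yes] OR [the worker does not provide their own equipment? yes] → satisfied.
paragraph 14 — Standard Staff Member: [Permitted Worker (paragraph 9)? yes] AND [the employer does not deduct tax at source? no] → not satisfied.
paragraph 11 — Chargeable Servant: [the worker is not entitled to paid leave under the engagement? no] AND [Standard Staff Member (paragraph 14)? no] → not satisfied.
paragraph 8 — Standard Contractor: [there is a written contract of service? no] OR [the worker is not paid a fixed periodic wage? yes] → satisfied.
paragraph 15 — Reportable Worker: [the worker may not send a substitute? yes] AND [Standard Contractor (paragraph 8)? yes] → satisfied.
paragraph 5 — Scheduled Staff Member: [Class-H Worker (paragraph 10)? yes] AND [not a Chargeable Servant (paragraph 11)? yes] AND [Reportable Worker (paragraph 15)? yes] → satisfied.

Yes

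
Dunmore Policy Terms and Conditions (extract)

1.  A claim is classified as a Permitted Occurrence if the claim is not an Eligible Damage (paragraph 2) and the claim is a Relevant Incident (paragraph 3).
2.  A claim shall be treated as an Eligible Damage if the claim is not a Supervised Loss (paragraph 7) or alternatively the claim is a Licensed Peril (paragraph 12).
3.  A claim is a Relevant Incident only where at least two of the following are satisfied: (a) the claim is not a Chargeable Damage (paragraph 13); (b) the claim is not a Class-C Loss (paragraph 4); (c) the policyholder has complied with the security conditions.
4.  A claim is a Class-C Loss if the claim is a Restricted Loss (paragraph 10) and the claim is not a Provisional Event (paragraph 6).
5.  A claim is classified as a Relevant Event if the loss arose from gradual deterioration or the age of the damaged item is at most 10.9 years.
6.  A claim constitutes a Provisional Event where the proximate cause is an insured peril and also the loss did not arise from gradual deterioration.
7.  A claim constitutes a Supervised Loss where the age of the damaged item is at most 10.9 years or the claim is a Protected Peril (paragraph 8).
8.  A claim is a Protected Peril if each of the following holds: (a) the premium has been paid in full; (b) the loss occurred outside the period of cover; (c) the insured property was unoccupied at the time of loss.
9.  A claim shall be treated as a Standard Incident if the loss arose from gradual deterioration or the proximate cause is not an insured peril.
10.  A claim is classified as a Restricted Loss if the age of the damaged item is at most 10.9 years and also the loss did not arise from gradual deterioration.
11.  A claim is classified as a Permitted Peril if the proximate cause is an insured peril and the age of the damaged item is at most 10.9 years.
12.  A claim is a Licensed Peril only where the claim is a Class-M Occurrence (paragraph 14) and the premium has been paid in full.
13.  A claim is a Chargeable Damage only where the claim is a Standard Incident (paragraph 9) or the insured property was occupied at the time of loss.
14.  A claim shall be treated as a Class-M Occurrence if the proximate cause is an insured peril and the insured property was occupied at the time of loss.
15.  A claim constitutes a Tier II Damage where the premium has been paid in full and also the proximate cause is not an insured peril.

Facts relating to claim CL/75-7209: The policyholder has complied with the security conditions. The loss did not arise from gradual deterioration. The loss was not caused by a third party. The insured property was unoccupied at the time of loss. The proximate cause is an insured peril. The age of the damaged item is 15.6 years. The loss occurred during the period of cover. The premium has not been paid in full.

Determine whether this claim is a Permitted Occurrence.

paragraph 8 — Protected Peril: [the premium has been paid in full? no] AND [the loss occurred outside the period of cover? no] AND [the insured property was unoccupied at the time of loss? yes] → not satisfied.
paragraph 7 — Supervised Loss: [age of the damaged item: 15.6 years ≤ 10.9 years? no] OR [Protected Peril (paragraph 8)? no] → not satisfied.
paragraph 14 — Class-M Occurrence: [the proximate cause is an insured peril? yes] AND [the insured property was occupied at the time of loss? no] → not satisfied.
paragraph 12 — Licensed Peril: [Class-M Occurrence (paragraph 14)? no] AND [the premium has been paid in full? no] → not satisfied.
paragraph 2 — Eligible Damage: [not a Supervised Loss (paragraph 7)? yes] OR [Licensed Peril (paragraph 12)? no] → satisfied.
paragraph 9 — Standard Incident: [the loss arose from gradual deterioration? no] OR [the proximate cause is not an insured peril? no] → not satisfied.
paragraph 13 — Chargeable Damage: [Standard Incident (paragraph 9)? no] OR [the insured property was occupied at the time of loss? no] → not satisfied.
paragraph 10 — Restricted Loss: [age of the damaged item: 15.6 years ≤ 10.9 years? no] AND [the loss did not arise from gradual deterioration? yes] → not satisfied.
paragraph 6 — Provisional Event: [the proximate cause is an insured peril? yes] AND [the loss did not arise from gradual deterioration? yes] → satisfied.
paragraph 4 — Class-C Loss: [Restricted Loss (paragraph 10)? no] AND [not a Provisional Event (paragraph 6)? no] → not satisfied.
paragraph 3 — Relevant Incident: not a Chargeable Damage (paragraph 13)? yes; not a Class-C Loss (paragraph 4)? yes; the policyholder has complied with the security conditions? yes — 3 of 3 hold (need ≥2) → satisfied.
paragraph 1 — Permitted Occurrence: [not an Eligible Damage (paragraph 2)? no] AND [Relevant Incident (paragraph 3)? yes] → not satisfied.

No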